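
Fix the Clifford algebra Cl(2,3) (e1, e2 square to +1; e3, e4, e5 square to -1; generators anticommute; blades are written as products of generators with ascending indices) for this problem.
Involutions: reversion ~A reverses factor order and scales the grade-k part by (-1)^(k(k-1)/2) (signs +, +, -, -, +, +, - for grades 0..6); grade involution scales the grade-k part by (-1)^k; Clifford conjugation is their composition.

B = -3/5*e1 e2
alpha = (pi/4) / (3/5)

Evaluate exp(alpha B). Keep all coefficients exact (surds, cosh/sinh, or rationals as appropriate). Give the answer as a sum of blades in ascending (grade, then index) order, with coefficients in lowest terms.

B^2 = (-3/5)^2*(e1 e2)^2 = 9/25*(-1) = -9/25 (a basis 2-blade squares to minus the product of its generators' squares).
B^2 = -9/25 — circular case — the even/odd split gives cos and sin: l = 3/5, alpha*l = pi/4, so exp(alpha B) = cos(pi/4) + (sin(pi/4)/(3/5))*B = sqrt(2)/2 + (5*sqrt(2)/6)*B.
Answer: sqrt(2)/2 - sqrt(2)/2*e1 e2


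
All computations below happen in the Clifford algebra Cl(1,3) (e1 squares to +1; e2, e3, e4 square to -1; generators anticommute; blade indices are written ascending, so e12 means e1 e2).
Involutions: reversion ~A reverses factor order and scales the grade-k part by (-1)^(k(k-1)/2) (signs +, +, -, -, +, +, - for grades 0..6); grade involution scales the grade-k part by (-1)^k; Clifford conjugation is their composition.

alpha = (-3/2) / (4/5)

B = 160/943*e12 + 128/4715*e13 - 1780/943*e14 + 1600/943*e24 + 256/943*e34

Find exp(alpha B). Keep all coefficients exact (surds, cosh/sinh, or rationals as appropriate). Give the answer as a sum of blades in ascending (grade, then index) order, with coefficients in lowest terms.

B^2 term by term: the squares give (160/943)^2*(e12)^2 + (128/4715)^2*(e13)^2 + (-1780/943)^2*(e14)^2 + (1600/943)^2*(e24)^2 + (256/943)^2*(e34)^2 = 25600/889249*(+1) + 16384/22231225*(+1) + 3168400/889249*(+1) + 2560000/889249*(-1) + 65536/889249*(-1) = 16/25 (each basis 2-blade squares to minus the product of its generators' squares); cross terms between blades sharing an index anticommute and cancel; the commuting (index-disjoint) pairs give grade-4 terms 2*c*c'*(blade product), which cancel blade by blade — e1234: 81920/889249 - 81920/889249 = 0 — confirming B is simple. So B^2 = 16/25.
B^2 = 16/25 — the series telescopes hyperbolically here: l = 4/5, alpha*l = -3/2, so exp(alpha B) = cosh(-3/2) + (sinh(-3/2)/(4/5))*B = cosh(3/2) + (-5*sinh(3/2)/4)*B.
Answer: cosh(3/2) - 200*sinh(3/2)/943*e12 - 32*sinh(3/2)/943*e13 + 2225*sinh(3/2)/943*e14 - 2000*sinh(3/2)/943*e24 - 320*sinh(3/2)/943*e34


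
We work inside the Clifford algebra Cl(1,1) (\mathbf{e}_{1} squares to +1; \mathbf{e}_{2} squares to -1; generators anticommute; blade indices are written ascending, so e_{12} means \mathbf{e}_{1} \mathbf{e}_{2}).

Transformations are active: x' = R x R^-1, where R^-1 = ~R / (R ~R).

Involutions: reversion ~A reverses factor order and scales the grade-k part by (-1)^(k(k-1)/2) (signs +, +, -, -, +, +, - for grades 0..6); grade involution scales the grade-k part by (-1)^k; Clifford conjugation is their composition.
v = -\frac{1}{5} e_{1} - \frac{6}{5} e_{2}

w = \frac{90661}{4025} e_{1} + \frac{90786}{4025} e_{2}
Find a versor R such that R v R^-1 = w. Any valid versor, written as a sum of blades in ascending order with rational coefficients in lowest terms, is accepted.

Sketch: the shared square -\frac{7}{5} makes R = v + w = \frac{89856}{4025} e_{1} + \frac{85956}{4025} e_{2} the natural versor; its sandwich fixes that direction, negates (v - w)/2, and sends v to w.
Answer: \frac{89856}{4025} e_{1} + \frac{85956}{4025} e_{2}


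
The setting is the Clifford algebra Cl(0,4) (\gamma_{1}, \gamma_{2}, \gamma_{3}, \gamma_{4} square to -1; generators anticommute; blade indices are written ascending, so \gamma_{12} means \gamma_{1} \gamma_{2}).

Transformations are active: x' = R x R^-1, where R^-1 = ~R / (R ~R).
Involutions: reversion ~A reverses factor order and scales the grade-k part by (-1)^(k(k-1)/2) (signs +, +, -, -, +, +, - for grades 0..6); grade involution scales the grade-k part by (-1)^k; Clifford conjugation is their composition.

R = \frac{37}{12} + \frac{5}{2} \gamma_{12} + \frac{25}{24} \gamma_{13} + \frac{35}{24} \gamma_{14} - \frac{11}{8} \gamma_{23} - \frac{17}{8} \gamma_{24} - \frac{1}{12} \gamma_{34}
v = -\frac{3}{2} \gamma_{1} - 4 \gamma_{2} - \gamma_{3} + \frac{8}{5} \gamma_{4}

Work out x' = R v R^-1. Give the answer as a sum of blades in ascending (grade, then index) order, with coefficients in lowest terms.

~R = \frac{37}{12} - \frac{5}{2} \gamma_{12} - \frac{25}{24} \gamma_{13} - \frac{35}{24} \gamma_{14} + \frac{11}{8} \gamma_{23} + \frac{17}{8} \gamma_{24} + \frac{1}{12} \gamma_{34}, and R ~R = \frac{3655}{144}, so R^-1 = ~R / (\frac{3655}{144}).
R v = \frac{49}{12} \gamma_{1} - \frac{1687}{120} \gamma_{2} + \frac{79}{80} \gamma_{3} + \frac{2719}{240} \gamma_{4} + \frac{179}{48} \gamma_{123} + \frac{625}{48} \gamma_{124} + \frac{13}{4} \gamma_{134} - \frac{479}{120} \gamma_{234}
Answer: -\frac{83}{731} \gamma_{1} - \frac{8711}{7310} \gamma_{2} + \frac{3409}{3655} \gamma_{3} + \frac{16143}{3655} \gamma_{4}


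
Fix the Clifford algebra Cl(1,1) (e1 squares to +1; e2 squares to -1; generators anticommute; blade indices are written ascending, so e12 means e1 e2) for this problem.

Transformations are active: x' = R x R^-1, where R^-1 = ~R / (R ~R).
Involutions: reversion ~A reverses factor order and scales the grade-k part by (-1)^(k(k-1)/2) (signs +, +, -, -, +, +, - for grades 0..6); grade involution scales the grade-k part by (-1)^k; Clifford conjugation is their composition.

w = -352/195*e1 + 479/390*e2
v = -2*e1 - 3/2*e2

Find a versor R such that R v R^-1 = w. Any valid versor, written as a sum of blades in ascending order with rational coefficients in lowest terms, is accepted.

Equal squares first: v^2 = w^2 = 7/4. Then v + w = -742/195*e1 - 53/195*e2 is a versor taking v to w, provided it is invertible.
Answer: -742/195*e1 - 53/195*e2


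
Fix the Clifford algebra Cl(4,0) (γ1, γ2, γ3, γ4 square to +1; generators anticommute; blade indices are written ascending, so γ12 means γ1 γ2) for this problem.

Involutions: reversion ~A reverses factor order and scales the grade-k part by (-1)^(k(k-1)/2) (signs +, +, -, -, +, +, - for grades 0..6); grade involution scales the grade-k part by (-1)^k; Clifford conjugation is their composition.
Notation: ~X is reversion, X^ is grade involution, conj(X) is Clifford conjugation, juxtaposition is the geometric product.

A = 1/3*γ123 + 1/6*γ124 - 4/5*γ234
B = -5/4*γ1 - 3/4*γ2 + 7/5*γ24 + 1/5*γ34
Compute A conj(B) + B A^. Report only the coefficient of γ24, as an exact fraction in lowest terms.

first term: 7/30*γ1 - 4/25*γ2 + 28/25*γ3 - 1/4*γ13 - 1/8*γ14 + 5/12*γ23 + 5/24*γ24 - 3/5*γ34 + 1/30*γ123 - 1/15*γ124 + 7/15*γ134 + γ1234
second term: 7/30*γ1 - 4/25*γ2 + 28/25*γ3 - 1/4*γ13 - 1/8*γ14 + 5/12*γ23 + 5/24*γ24 - 3/5*γ34 - 1/30*γ123 + 1/15*γ124 - 7/15*γ134 - γ1234
Answer: 5/12


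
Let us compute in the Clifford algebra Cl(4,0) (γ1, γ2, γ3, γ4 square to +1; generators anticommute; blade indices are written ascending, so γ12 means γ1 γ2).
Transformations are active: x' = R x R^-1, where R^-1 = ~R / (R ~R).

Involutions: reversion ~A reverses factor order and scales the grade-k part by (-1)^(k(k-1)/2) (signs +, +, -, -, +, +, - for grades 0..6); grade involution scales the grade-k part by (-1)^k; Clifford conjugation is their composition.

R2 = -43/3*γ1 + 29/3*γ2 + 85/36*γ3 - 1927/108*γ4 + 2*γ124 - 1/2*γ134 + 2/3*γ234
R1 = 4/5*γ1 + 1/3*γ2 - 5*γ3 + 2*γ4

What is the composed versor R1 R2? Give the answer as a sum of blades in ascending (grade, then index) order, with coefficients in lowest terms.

Distribute over the terms of R1 (each basis-blade product reordered to ascending indices, repeated generators contracted through their squares):
(4/5*γ1) R2 = -172/15 + 116/15*γ12 + 17/9*γ13 - 1927/135*γ14 + 8/5*γ24 - 2/5*γ34 + 8/15*γ1234
(1/3*γ2) R2 = 29/9 + 43/9*γ12 - 2/3*γ14 + 85/108*γ23 - 1927/324*γ24 + 2/9*γ34 + 1/6*γ1234
(-5*γ3) R2 = -425/36 - 215/3*γ13 - 5/2*γ14 + 145/3*γ23 + 10/3*γ24 + 9635/108*γ34 - 10*γ1234
(2*γ4) R2 = -1927/54 + 4*γ12 - γ13 + 86/3*γ14 + 4/3*γ23 - 58/3*γ24 - 85/18*γ34
Summing the partial products and collecting blades:
Answer: -30097/540 + 743/45*γ12 - 637/9*γ13 + 3031/270*γ14 + 5449/108*γ23 - 32963/1620*γ24 + 45529/540*γ34 - 93/10*γ1234


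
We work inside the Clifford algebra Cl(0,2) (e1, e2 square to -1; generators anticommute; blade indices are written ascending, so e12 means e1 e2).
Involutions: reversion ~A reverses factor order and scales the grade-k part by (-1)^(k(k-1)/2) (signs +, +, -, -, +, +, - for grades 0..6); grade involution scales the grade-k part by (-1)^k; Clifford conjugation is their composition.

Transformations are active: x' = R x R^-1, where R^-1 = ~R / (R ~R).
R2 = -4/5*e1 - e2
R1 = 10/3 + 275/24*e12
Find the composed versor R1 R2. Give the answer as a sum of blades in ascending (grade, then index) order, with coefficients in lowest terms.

Distribute over the terms of R1 (each basis-blade product reordered to ascending indices, repeated generators contracted through their squares):
(10/3) R2 = -8/3*e1 - 10/3*e2
(275/24*e12) R2 = 275/24*e1 - 55/6*e2
Summing the partial products and collecting blades:
Answer: 211/24*e1 - 25/2*e2


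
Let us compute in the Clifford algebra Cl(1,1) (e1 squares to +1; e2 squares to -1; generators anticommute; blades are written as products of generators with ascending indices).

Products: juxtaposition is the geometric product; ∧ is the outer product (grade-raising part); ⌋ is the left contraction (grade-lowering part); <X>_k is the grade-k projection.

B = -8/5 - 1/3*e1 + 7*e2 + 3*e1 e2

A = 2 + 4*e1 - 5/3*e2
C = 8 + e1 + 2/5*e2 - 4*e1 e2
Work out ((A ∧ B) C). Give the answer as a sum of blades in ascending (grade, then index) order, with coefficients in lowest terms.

step 1: -16/5 - 106/15*e1 + 50/3*e2 + 301/9*e1 e2
step 2: -1558/9 - 1258/9*e1 + 28547/225*e2 + 58694/225*e1 e2
Answer: -1558/9 - 1258/9*e1 + 28547/225*e2 + 58694/225*e1 e2


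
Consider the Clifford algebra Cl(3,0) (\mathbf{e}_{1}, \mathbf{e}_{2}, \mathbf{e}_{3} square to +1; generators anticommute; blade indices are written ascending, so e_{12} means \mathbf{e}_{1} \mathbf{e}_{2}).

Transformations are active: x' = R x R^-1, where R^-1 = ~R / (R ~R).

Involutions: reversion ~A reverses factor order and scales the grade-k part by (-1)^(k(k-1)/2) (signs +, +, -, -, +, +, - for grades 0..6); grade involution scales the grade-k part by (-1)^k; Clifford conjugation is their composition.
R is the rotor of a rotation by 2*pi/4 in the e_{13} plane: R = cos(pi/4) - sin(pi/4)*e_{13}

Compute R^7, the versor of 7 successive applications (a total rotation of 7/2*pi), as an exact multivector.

Half-angle bookkeeping: 7 applications in e_{13} add up to rotor phase 7*pi/4 = \frac{7 \pi}{4}, so R^7 = cos(\frac{7 \pi}{4}) - sin(\frac{7 \pi}{4})*e_{13}.
cos(\frac{7 \pi}{4}) = \frac{\sqrt{2}}{2} and sin(\frac{7 \pi}{4}) = - \frac{\sqrt{2}}{2}, so R^7 = \frac{\sqrt{2}}{2} + \frac{\sqrt{2}}{2} e_{13}. The net rotation is 3/2*pi (after discarding 1 full turn, each of which contributes a factor -1 to the rotor); the rotor keeps the half-angle phase exactly.
Answer: \frac{\sqrt{2}}{2} + \frac{\sqrt{2}}{2} e_{13}


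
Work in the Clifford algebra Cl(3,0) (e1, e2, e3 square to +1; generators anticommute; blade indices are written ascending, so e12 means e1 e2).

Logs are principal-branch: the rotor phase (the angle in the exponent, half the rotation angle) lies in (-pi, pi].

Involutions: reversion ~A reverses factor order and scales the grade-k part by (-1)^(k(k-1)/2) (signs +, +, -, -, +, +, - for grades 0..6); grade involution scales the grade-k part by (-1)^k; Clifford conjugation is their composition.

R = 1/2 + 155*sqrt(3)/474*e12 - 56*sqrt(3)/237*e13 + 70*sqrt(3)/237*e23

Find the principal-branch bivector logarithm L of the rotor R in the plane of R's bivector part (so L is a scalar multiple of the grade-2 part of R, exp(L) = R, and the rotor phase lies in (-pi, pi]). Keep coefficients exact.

The scalar part of R is 1/2, which fixes the principal-branch rotor phase; the unit plane is then the bivector part divided by the sine of that phase, and L is that plane scaled by the phase.
Concretely: cos(phase) = 1/2 gives phase = ±pi/3, and since phase/sin(phase) is even the sign is immaterial: L = (phase/sin(phase)) * <R>_2 = (2*sqrt(3)*pi/9) * <R>_2.
Answer: 155*pi/711*e12 - 112*pi/711*e13 + 140*pi/711*e23


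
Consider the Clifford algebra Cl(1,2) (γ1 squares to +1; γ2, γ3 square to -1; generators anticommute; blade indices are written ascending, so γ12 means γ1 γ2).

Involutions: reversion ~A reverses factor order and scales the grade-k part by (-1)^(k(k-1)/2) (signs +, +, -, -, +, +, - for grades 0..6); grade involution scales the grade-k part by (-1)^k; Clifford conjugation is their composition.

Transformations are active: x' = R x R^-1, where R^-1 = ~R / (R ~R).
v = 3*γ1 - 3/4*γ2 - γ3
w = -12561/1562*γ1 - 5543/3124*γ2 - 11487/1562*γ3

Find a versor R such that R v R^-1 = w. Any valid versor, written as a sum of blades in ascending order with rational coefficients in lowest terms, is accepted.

Reasoning: v^2 = w^2 = 119/16 since conjugation preserves the quadratic form; R = v + w = -7875/1562*γ1 - 3943/1562*γ2 - 13049/1562*γ3 is then valid when invertible, keeping its own part and reversing (v - w)/2.
Answer: -7875/1562*γ1 - 3943/1562*γ2 - 13049/1562*γ3


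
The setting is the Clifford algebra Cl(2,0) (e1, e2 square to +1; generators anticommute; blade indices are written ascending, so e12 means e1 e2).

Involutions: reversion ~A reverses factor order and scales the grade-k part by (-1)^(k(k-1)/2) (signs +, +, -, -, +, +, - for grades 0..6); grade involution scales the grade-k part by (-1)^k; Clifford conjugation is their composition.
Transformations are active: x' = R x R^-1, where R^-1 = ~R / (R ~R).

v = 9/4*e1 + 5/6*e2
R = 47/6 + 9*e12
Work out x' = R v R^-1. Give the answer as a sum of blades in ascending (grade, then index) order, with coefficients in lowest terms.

~R = 47/6 - 9*e12, and R ~R = 5125/36, so R^-1 = ~R / (5125/36).
R v = 201/8*e1 - 247/18*e2
Answer: 10557/20500*e1 - 72061/30750*e2


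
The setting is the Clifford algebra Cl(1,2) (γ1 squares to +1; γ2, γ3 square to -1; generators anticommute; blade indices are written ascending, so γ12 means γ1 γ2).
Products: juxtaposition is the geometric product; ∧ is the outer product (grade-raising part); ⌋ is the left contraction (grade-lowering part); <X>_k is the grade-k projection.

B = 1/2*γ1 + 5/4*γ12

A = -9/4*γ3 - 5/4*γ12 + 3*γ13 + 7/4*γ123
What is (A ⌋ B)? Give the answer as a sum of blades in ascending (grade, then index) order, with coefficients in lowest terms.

step 1: -25/16
Answer: -25/16


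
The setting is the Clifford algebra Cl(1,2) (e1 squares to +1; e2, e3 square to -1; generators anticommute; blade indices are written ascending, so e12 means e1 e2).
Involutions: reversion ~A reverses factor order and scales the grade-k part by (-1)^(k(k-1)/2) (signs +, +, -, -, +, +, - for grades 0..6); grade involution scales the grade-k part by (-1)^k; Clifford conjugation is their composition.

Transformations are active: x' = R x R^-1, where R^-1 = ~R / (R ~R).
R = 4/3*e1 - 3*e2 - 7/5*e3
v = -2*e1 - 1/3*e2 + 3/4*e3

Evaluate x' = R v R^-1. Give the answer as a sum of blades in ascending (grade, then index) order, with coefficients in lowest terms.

~R = 4/3*e1 - 3*e2 - 7/5*e3, and R ~R = -2066/225, so R^-1 = ~R / (-2066/225).
R v = -157/60 - 58/9*e12 - 9/5*e13 - 163/60*e23
Answer: 2851/1033*e1 - 17063/12396*e2 - 1599/1033*e3


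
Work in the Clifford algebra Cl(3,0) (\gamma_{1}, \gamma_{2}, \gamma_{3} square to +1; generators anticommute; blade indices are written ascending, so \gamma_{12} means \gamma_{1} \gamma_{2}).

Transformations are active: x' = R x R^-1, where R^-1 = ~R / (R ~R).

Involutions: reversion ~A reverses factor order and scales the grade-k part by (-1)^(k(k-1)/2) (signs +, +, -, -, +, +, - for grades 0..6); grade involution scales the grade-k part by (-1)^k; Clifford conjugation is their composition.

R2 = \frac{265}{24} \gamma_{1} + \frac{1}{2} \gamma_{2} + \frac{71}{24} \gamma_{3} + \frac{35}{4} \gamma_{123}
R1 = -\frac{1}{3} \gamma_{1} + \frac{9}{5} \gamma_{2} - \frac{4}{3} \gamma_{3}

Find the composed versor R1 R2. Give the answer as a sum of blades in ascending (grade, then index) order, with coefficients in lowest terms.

Distribute over the terms of R1 (each basis-blade product reordered to ascending indices, repeated generators contracted through their squares):
(-\frac{1}{3} \gamma_{1}) R2 = -\frac{265}{72} - \frac{1}{6} \gamma_{12} - \frac{71}{72} \gamma_{13} - \frac{35}{12} \gamma_{23}
(\frac{9}{5} \gamma_{2}) R2 = \frac{9}{10} - \frac{159}{8} \gamma_{12} - \frac{63}{4} \gamma_{13} + \frac{213}{40} \gamma_{23}
(-\frac{4}{3} \gamma_{3}) R2 = -\frac{71}{18} - \frac{35}{3} \gamma_{12} + \frac{265}{18} \gamma_{13} + \frac{2}{3} \gamma_{23}
Summing the partial products and collecting blades:
Answer: -\frac{269}{40} - \frac{761}{24} \gamma_{12} - \frac{145}{72} \gamma_{13} + \frac{123}{40} \gamma_{23}


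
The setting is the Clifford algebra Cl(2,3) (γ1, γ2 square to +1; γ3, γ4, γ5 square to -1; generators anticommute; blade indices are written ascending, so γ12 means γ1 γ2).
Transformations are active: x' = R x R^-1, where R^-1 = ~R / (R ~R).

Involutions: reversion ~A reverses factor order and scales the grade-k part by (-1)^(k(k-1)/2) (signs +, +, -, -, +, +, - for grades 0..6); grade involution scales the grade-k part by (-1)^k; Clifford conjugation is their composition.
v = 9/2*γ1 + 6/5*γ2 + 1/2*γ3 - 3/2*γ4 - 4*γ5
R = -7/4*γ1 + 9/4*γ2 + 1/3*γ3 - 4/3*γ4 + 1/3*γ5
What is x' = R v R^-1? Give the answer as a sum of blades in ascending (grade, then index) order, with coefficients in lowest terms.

~R = -7/4*γ1 + 9/4*γ2 + 1/3*γ3 - 4/3*γ4 + 1/3*γ5, and R ~R = 49/8, so R^-1 = ~R / (49/8).
R v = -721/120 - 489/40*γ12 - 19/8*γ13 + 69/8*γ14 + 11/2*γ15 + 29/40*γ23 - 71/40*γ24 - 47/5*γ25 + 1/6*γ34 - 3/2*γ35 + 35/6*γ45
Answer: -16/15*γ1 - 393/70*γ2 - 727/630*γ3 + 2593/630*γ4 + 1054/315*γ5


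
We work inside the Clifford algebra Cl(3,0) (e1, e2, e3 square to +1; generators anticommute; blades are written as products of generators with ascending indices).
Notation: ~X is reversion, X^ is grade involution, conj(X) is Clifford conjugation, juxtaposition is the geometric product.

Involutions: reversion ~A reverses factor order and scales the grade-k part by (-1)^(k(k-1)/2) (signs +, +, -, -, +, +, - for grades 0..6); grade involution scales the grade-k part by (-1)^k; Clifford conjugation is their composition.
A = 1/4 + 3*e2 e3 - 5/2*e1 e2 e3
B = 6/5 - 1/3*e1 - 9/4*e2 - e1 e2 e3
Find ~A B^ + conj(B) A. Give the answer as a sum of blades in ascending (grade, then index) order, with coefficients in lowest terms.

first term: -11/5 + 37/12*e1 + 9/16*e2 + 27/4*e3 - 45/8*e1 e3 - 83/30*e2 e3 + 9/4*e1 e2 e3
second term: -11/5 + 37/12*e1 + 9/16*e2 + 27/4*e3 + 45/8*e1 e3 + 83/30*e2 e3 - 9/4*e1 e2 e3
Answer: -22/5 + 37/6*e1 + 9/8*e2 + 27/2*e3


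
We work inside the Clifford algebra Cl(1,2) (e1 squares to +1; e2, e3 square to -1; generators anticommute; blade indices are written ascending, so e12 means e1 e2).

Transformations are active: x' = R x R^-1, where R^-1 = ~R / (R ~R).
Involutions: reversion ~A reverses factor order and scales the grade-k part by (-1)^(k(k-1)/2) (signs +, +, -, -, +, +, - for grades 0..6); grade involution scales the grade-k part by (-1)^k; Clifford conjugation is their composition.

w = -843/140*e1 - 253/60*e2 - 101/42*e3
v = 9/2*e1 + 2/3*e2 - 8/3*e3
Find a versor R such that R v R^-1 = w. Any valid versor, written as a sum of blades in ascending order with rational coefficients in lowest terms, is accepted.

Construction: equal norms (both 457/36) license R = v + w = -213/140*e1 - 71/20*e2 - 71/14*e3 — nothing changes along that direction, while (v - w)/2 changes sign, so v maps onto w.
Answer: -213/140*e1 - 71/20*e2 - 71/14*e3


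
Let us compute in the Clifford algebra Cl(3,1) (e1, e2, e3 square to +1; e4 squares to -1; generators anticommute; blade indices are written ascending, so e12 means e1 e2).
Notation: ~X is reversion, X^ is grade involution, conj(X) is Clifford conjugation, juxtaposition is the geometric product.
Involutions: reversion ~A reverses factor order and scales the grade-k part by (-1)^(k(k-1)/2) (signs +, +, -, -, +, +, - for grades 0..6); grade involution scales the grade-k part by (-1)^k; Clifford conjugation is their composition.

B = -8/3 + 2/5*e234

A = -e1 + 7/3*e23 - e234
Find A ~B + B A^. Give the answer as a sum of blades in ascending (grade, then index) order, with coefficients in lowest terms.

first term: 2/5 + 8/3*e1 + 14/15*e4 - 56/9*e23 + 8/3*e234 + 2/5*e1234
second term: 2/5 - 8/3*e1 - 14/15*e4 - 56/9*e23 - 8/3*e234 - 2/5*e1234
Answer: 4/5 - 112/9*e23


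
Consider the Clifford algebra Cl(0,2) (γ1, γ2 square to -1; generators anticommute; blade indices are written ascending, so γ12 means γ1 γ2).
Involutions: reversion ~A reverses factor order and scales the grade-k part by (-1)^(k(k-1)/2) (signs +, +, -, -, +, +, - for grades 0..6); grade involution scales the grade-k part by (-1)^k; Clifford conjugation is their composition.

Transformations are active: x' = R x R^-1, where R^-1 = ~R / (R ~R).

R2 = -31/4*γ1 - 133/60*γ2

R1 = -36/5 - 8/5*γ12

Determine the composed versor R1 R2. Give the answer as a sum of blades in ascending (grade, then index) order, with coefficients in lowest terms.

Distribute over the terms of R1 (each basis-blade product reordered to ascending indices, repeated generators contracted through their squares):
(-36/5) R2 = 279/5*γ1 + 399/25*γ2
(-8/5*γ12) R2 = -266/75*γ1 + 62/5*γ2
Summing the partial products and collecting blades:
Answer: 3919/75*γ1 + 709/25*γ2


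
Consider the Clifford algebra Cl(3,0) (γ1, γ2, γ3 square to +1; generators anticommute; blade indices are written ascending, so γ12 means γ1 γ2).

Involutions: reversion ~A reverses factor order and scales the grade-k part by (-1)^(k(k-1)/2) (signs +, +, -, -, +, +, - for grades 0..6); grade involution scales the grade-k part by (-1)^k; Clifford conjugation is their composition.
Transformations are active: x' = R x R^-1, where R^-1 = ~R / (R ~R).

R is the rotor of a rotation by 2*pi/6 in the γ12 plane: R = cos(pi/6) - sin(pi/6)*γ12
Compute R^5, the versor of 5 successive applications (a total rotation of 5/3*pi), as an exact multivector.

Rotor phase runs at HALF the rotation angle; powers of one rotor simply add phase, so after 5 steps in γ12 the phase is 5*pi/6 = 5*pi/6 and R^5 = cos(5*pi/6) - sin(5*pi/6)*γ12.
cos(5*pi/6) = -sqrt(3)/2 and sin(5*pi/6) = 1/2, so R^5 = -sqrt(3)/2 - 1/2*γ12. The net rotation is 5/3*pi; the rotor keeps the half-angle phase exactly.
Answer: -sqrt(3)/2 - 1/2*γ12


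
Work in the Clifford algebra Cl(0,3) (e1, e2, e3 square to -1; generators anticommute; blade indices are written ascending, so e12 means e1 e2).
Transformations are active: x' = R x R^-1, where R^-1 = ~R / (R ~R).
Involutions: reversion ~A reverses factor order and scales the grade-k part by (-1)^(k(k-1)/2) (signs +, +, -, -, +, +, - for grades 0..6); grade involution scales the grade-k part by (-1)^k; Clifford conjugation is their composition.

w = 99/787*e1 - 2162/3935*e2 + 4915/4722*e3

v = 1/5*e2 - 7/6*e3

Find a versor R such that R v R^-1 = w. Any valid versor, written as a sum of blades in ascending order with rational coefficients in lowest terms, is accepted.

Sketch: the shared square -1261/900 makes R = v + w = 99/787*e1 - 275/787*e2 - 99/787*e3 the natural versor; its sandwich fixes that direction, negates (v - w)/2, and sends v to w.
Answer: 99/787*e1 - 275/787*e2 - 99/787*e3


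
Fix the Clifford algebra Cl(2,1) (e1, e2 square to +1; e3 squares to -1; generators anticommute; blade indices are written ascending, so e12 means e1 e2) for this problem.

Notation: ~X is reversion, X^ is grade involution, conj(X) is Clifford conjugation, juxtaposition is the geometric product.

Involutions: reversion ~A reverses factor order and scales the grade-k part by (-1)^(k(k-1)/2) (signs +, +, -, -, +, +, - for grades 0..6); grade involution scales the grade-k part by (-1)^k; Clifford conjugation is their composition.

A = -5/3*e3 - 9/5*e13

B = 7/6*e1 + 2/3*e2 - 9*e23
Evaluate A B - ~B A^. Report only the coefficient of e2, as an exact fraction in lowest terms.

first term: 15*e2 + 21/10*e3 + 81/5*e12 + 35/18*e13 + 10/9*e23 + 6/5*e123
second term: -15*e2 - 21/10*e3 + 81/5*e12 + 35/18*e13 + 10/9*e23 + 6/5*e123
Answer: 30


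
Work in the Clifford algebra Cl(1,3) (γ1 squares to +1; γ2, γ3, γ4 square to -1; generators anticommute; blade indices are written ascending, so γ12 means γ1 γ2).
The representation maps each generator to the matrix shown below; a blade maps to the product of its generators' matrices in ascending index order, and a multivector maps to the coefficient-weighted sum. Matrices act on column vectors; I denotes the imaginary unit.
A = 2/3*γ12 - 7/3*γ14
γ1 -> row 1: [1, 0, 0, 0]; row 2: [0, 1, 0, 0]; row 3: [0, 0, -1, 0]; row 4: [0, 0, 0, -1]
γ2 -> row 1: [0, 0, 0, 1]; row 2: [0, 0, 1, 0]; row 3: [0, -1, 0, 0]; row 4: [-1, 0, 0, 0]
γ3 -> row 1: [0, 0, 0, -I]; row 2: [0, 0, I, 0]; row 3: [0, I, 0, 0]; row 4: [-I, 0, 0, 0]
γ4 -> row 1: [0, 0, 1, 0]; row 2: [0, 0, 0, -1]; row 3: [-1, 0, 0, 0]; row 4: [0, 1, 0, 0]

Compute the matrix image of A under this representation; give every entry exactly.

Bivector images (products of the table entries): rho(γ12) = rho(γ1)rho(γ2) = row 1: [0, 0, 0, 1]; row 2: [0, 0, 1, 0]; row 3: [0, 1, 0, 0]; row 4: [1, 0, 0, 0]; rho(γ14) = rho(γ1)rho(γ4) = row 1: [0, 0, 1, 0]; row 2: [0, 0, 0, -1]; row 3: [1, 0, 0, 0]; row 4: [0, -1, 0, 0].
M = (2/3)*rho(γ12) + (-7/3)*rho(γ14), summed entrywise:
Answer: row 1: [0, 0, -7/3, 2/3]; row 2: [0, 0, 2/3, 7/3]; row 3: [-7/3, 2/3, 0, 0]; row 4: [2/3, 7/3, 0, 0]


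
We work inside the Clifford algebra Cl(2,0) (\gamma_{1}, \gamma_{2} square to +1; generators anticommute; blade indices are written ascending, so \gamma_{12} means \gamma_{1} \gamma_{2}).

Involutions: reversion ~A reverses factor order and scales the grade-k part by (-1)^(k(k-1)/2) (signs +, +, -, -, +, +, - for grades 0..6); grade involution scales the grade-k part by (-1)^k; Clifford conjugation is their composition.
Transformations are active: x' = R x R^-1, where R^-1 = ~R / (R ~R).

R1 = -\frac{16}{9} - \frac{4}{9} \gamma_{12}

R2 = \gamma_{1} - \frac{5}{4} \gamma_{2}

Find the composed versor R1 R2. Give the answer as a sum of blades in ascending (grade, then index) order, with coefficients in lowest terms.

Distribute over the terms of R1 (each basis-blade product reordered to ascending indices, repeated generators contracted through their squares):
(-\frac{16}{9}) R2 = -\frac{16}{9} \gamma_{1} + \frac{20}{9} \gamma_{2}
(-\frac{4}{9} \gamma_{12}) R2 = \frac{5}{9} \gamma_{1} + \frac{4}{9} \gamma_{2}
Summing the partial products and collecting blades:
Answer: -\frac{11}{9} \gamma_{1} + \frac{8}{3} \gamma_{2}


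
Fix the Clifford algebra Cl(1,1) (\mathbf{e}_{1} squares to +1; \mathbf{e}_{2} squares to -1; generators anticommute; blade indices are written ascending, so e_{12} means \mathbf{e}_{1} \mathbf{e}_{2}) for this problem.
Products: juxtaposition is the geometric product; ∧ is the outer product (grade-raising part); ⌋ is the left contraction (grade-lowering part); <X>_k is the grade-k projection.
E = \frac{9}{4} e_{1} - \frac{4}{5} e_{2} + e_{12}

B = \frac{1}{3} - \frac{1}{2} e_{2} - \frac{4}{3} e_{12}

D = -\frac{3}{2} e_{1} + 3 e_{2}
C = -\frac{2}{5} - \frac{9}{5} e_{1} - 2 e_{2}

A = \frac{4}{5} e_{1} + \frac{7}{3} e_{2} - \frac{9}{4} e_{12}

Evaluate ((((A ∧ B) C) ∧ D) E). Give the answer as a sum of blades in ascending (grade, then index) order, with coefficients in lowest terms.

step 1: \frac{4}{15} e_{1} + \frac{7}{9} e_{2} - \frac{23}{20} e_{12}
step 2: \frac{242}{225} - \frac{361}{150} e_{1} - \frac{2143}{900} e_{2} + \frac{199}{150} e_{12}
step 3: -\frac{121}{75} e_{1} + \frac{242}{75} e_{2} - \frac{259}{24} e_{12}
step 4: -\frac{35521}{3000} - \frac{811}{150} e_{1} + \frac{54403}{2400} e_{2} - \frac{4477}{750} e_{12}
Answer: -\frac{35521}{3000} - \frac{811}{150} e_{1} + \frac{54403}{2400} e_{2} - \frac{4477}{750} e_{12}


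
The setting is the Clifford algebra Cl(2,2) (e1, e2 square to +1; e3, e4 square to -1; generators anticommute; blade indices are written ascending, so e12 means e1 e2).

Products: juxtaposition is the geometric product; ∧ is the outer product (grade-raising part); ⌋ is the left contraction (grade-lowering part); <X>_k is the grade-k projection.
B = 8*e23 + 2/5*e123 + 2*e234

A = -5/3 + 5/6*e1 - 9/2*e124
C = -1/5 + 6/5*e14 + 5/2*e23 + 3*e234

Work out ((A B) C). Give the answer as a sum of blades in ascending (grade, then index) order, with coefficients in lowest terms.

step 1: 9*e13 - 13*e23 - 9/5*e34 + 6*e123 - 36*e134 - 10/3*e234 + 5/3*e1234
step 2: -45/2 + 10*e1 + 27/5*e2 + 216/5*e3 - 142/3*e4 + 261/2*e12 + 9/25*e13 + 133/6*e14 + 23/5*e23 - 9/2*e24 - 261/25*e34 - 26/5*e123 - 63*e124 + 36/5*e134 + 118/15*e234 - 239/15*e1234
Answer: -45/2 + 10*e1 + 27/5*e2 + 216/5*e3 - 142/3*e4 + 261/2*e12 + 9/25*e13 + 133/6*e14 + 23/5*e23 - 9/2*e24 - 261/25*e34 - 26/5*e123 - 63*e124 + 36/5*e134 + 118/15*e234 - 239/15*e1234


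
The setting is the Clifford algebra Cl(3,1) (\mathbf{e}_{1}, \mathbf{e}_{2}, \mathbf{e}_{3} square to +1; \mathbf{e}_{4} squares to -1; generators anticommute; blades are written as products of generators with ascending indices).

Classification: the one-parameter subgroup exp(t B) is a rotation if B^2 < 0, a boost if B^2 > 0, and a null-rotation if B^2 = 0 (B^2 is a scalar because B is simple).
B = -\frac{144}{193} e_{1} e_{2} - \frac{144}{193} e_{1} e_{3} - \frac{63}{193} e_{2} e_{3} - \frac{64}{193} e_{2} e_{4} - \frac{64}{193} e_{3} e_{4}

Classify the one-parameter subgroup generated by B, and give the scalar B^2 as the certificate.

B^2 term by term: the squares give (-\frac{144}{193})^2*(e_{1} e_{2})^2 + (-\frac{144}{193})^2*(e_{1} e_{3})^2 + (-\frac{63}{193})^2*(e_{2} e_{3})^2 + (-\frac{64}{193})^2*(e_{2} e_{4})^2 + (-\frac{64}{193})^2*(e_{3} e_{4})^2 = \frac{20736}{37249}*(-1) + \frac{20736}{37249}*(-1) + \frac{3969}{37249}*(-1) + \frac{4096}{37249}*(+1) + \frac{4096}{37249}*(+1) = -1 (each basis 2-blade squares to minus the product of its generators' squares); cross terms between blades sharing an index anticommute and cancel; the commuting (index-disjoint) pairs give grade-4 terms 2*c*c'*(blade product), which cancel blade by blade — e_{1} e_{2} e_{3} e_{4}: \frac{18432}{37249} - \frac{18432}{37249} = 0 — confirming B is simple. So B^2 = -1.
Answer: rotation, certificate B^2 = -1. Check the certificate: B^2 = -1, and that sign is decisive whatever form B takes.


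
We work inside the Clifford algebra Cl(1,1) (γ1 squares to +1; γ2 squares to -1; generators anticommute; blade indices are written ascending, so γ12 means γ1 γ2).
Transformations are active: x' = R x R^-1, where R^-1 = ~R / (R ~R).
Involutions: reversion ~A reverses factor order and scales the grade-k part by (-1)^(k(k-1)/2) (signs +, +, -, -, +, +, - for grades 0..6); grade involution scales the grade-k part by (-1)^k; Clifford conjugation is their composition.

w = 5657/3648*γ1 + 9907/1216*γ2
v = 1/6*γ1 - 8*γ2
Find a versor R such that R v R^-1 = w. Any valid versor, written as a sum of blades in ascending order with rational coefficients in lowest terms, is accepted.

Sketch: the shared square -2303/36 makes R = v + w = 6265/3648*γ1 + 179/1216*γ2 the natural versor; its sandwich fixes that direction, negates (v - w)/2, and sends v to w.
Answer: 6265/3648*γ1 + 179/1216*γ2


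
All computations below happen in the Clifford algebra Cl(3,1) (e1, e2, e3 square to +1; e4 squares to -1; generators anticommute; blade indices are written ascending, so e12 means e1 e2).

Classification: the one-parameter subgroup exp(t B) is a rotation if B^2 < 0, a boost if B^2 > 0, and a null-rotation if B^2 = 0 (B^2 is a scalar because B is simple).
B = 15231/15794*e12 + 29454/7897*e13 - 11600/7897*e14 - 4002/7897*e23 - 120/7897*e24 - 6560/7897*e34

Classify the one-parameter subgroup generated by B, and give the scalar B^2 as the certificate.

B^2 term by term: the squares give (15231/15794)^2*(e12)^2 + (29454/7897)^2*(e13)^2 + (-11600/7897)^2*(e14)^2 + (-4002/7897)^2*(e23)^2 + (-120/7897)^2*(e24)^2 + (-6560/7897)^2*(e34)^2 = 231983361/249450436*(-1) + 867538116/62362609*(-1) + 134560000/62362609*(+1) + 16016004/62362609*(-1) + 14400/62362609*(+1) + 43033600/62362609*(+1) = -49/4 (each basis 2-blade squares to minus the product of its generators' squares); cross terms between blades sharing an index anticommute and cancel; the commuting (index-disjoint) pairs give grade-4 terms 2*c*c'*(blade product), which cancel blade by blade — e1234: -99915360/62362609 + 7068960/62362609 + 92846400/62362609 = 0 — confirming B is simple. So B^2 = -49/4.
Answer: rotation, certificate B^2 = -49/4. Because -49/4 is invariant under every versor sandwich, the classification follows from its sign alone.


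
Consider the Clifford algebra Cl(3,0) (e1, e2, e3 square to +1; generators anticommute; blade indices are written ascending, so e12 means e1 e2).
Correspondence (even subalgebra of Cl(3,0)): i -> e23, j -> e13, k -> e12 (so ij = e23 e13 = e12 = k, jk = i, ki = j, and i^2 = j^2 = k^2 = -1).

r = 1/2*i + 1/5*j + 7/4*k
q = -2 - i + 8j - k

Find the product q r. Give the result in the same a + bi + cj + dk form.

In blades: q = -2 - e12 + 8*e13 - e23, r = 7/4*e12 + 1/5*e13 + 1/2*e23.
Distribute q over r term by term (generator squares from the signature, products reordered to ascending indices): (-2)*r = -7/2*e12 - 2/5*e13 - e23; (-e12)*r = 7/4 - 1/2*e13 + 1/5*e23; (8*e13)*r = -8/5 - 4*e12 + 14*e23; (-e23)*r = 1/2 - 1/5*e12 + 7/4*e13.
Sum: 13/20 - 77/10*e12 + 17/20*e13 + 66/5*e23; translating back through the correspondence:
Answer: 13/20 + 66/5*i + 17/20*j - 77/10*k


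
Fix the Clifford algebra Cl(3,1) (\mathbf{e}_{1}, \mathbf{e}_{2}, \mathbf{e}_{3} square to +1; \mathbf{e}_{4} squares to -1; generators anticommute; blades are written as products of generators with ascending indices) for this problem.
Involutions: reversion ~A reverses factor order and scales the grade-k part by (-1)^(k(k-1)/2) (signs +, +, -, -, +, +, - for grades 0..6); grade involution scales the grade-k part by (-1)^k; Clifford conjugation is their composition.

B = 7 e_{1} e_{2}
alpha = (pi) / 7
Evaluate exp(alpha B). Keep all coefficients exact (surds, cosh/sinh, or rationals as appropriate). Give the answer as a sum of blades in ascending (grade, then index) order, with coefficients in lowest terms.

B^2 = (7)^2*(e_{1} e_{2})^2 = 49*(-1) = -49 (a basis 2-blade squares to minus the product of its generators' squares).
B^2 = -49 — the series telescopes trigonometrically here: l = 7, alpha*l = \pi, so exp(alpha B) = cos(\pi) + (sin(\pi)/7)*B = -1 + (0)*B.
Answer: -1


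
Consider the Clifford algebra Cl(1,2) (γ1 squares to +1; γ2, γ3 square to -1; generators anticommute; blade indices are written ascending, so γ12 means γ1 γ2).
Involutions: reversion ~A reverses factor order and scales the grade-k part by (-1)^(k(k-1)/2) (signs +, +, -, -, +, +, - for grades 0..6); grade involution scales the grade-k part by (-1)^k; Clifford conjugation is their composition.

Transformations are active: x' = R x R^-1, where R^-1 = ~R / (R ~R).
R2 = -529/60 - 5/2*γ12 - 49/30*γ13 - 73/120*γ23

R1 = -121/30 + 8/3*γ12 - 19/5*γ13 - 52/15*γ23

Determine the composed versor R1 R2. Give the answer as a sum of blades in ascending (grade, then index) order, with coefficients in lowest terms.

Distribute over the terms of R1 (each basis-blade product reordered to ascending indices, repeated generators contracted through their squares):
(-121/30) R2 = 64009/1800 + 121/12*γ12 + 5929/900*γ13 + 8833/3600*γ23
(8/3*γ12) R2 = -20/3 - 1058/45*γ12 + 73/45*γ13 + 196/45*γ23
(-19/5*γ13) R2 = 931/150 + 1387/600*γ12 + 10051/300*γ13 + 19/2*γ23
(-52/15*γ23) R2 = -949/450 - 1274/225*γ12 + 26/3*γ13 + 6877/225*γ23
Summing the partial products and collecting blades:
Answer: 3959/120 - 10067/600*γ12 + 2519/50*γ13 + 33749/720*γ23


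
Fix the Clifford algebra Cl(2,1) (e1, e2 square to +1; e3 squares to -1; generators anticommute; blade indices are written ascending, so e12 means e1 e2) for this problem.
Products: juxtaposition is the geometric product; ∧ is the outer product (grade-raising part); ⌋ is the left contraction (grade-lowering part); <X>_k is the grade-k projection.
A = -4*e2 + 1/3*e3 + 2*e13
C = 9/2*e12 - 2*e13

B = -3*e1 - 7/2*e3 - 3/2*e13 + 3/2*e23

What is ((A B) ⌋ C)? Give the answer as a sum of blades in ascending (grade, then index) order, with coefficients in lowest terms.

step 1: -11/6 + 13/2*e1 + 1/2*e2 - 9*e12 + e13 + 14*e23 - 6*e123
step 2: 77/2 - 9/4*e1 + 117/4*e2 - 13*e3 - 33/4*e12 + 11/3*e13
Answer: 77/2 - 9/4*e1 + 117/4*e2 - 13*e3 - 33/4*e12 + 11/3*e13


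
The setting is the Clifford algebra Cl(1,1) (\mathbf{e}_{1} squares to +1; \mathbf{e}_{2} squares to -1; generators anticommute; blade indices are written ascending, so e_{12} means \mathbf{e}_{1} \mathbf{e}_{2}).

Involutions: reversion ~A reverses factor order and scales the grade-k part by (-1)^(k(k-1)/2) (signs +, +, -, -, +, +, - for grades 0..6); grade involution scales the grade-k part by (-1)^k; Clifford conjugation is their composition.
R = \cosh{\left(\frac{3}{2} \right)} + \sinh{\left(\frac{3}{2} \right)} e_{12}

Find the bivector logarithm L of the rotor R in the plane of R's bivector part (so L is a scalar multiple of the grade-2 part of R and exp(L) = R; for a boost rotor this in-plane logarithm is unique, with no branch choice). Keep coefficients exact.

The scalar part of R is \cosh{\left(\frac{3}{2} \right)}, giving the rapidity magnitude (cosh is even); the bivector part supplies orientation, its quotient by sinh of the rapidity is the plane, and L = rapidity * plane — unique in that plane, since flipping both signs leaves L unchanged.
Concretely: cosh(rapidity) = \cosh{\left(\frac{3}{2} \right)} gives rapidity = ±\frac{3}{2}, and since rapidity/sinh(rapidity) is even the sign is immaterial: L = (rapidity/sinh(rapidity)) * <R>_2 = (\frac{3}{2 \sinh{\left(\frac{3}{2} \right)}}) * <R>_2.
Answer: \frac{3}{2} e_{12}


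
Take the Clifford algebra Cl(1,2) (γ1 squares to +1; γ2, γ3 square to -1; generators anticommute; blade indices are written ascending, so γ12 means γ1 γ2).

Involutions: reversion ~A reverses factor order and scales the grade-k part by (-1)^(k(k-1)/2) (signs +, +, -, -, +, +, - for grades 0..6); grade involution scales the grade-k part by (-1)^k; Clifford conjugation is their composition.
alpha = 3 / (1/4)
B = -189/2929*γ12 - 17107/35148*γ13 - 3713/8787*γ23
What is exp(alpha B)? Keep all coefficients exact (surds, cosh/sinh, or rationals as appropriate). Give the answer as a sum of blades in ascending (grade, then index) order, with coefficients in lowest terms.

B^2 term by term: the squares give (-189/2929)^2*(γ12)^2 + (-17107/35148)^2*(γ13)^2 + (-3713/8787)^2*(γ23)^2 = 35721/8579041*(+1) + 292649449/1235381904*(+1) + 13786369/77211369*(-1) = 1/16 (each basis 2-blade squares to minus the product of its generators' squares); cross terms between blades sharing an index anticommute and cancel. So B^2 = 1/16.
B^2 = 1/16 — B^2 > 0, so the exponential closes hyperbolically: l = 1/4, alpha*l = 3, so exp(alpha B) = cosh(3) + (sinh(3)/(1/4))*B = cosh(3) + (4*sinh(3))*B.
Answer: cosh(3) - 756*sinh(3)/2929*γ12 - 17107*sinh(3)/8787*γ13 - 14852*sinh(3)/8787*γ23


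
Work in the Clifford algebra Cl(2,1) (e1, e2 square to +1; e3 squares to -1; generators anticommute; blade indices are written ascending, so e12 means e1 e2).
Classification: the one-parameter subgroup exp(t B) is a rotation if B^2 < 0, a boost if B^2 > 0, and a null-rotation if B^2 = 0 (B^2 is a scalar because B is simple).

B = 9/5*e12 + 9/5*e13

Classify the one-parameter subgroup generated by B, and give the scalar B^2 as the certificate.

B^2 term by term: the squares give (9/5)^2*(e12)^2 + (9/5)^2*(e13)^2 = 81/25*(-1) + 81/25*(+1) = 0 (each basis 2-blade squares to minus the product of its generators' squares); cross terms between blades sharing an index anticommute and cancel. So B^2 = 0.
Answer: null-rotation, certificate B^2 = 0. Check the certificate: B^2 = 0, and that sign is decisive whatever form B takes.
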